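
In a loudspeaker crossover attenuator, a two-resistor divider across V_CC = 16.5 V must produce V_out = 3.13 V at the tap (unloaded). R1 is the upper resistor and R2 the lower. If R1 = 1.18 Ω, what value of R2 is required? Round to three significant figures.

V_out/V_CC = R2/(R1+R2) = 0.1897.
R2 = R1 · 0.1897/(1 − 0.1897) = 0.2762 Ω.

R2 ≈ 0.276 Ω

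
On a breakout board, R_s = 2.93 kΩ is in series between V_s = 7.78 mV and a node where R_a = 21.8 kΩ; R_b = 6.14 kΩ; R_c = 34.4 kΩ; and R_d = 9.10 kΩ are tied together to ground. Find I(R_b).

I ≈ 0.628 µA

Combine the parallel branches: R_p = (1/21.8 + 1/6.14 + 1/34.4 + 1/9.10)⁻¹ = 2.876 kΩ.
V_A = 7.78 × 2.876/5.806 = 3.854 mV.
I(R_b) = V_A / R_b = 3.854/6.14 = 0.6277 µA.
(Equivalently: I_total = 1.340 µA, then current-divider fraction G_k/ΣG = 0.4684.)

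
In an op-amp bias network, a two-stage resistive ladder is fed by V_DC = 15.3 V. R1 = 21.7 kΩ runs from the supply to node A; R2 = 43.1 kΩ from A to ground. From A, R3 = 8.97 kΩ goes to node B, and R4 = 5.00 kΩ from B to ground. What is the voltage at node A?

Looking into the second stage from A: R3 + R4 = 13.97 kΩ appears in parallel with R2.
R2 ‖ (R3+R4) = 10.55 kΩ.
First divider: V_A = V_DC · 10.55/(21.7 + 10.55) = 5.005 V.

V_A ≈ 5.01 V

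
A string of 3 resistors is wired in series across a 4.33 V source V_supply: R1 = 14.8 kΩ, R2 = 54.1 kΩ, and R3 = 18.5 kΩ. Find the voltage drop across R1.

Total series resistance ΣR = 14.8 + 54.1 + 18.5 = 87.40 kΩ.
V = V_supply · R/ΣR = 4.33 × 0.1693 = 0.7332 V.

V ≈ 0.733 V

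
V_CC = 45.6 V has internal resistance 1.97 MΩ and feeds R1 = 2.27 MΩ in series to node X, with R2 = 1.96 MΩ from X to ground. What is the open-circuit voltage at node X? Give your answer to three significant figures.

V_th ≈ 14.4 V

R1' = 1.97 + 2.27 = 4.240 MΩ (source resistance + R1).
With X open, the divider is unloaded: V_th = 45.6 × 1.96/6.200 = 14.42 V.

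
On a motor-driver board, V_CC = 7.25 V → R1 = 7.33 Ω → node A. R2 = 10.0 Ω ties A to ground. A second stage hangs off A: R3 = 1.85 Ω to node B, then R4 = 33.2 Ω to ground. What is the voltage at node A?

V_A ≈ 3.73 V

Looking into the second stage from A: R3 + R4 = 35.05 Ω appears in parallel with R2.
R2 ‖ (R3+R4) = 7.780 Ω.
First divider: V_A = V_CC · 7.780/(7.33 + 7.780) = 3.733 V.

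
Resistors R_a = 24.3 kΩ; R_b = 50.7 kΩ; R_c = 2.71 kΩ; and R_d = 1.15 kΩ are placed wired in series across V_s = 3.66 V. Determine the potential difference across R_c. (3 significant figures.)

V ≈ 0.126 V

Series total: ΣR = 24.3 + 50.7 + 2.71 + 1.15 = 78.86 kΩ.
By the voltage-divider rule, V = 3.66 × 2.710/78.86 = 0.1258 V.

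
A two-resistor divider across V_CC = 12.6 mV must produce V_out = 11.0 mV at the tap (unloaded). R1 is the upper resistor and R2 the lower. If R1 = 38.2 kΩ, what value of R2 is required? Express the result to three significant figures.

Required fraction k = V_out/V_CC = 0.8730.
R2 = R1 · 0.8730/(1 − 0.8730) = 262.6 kΩ.

R2 ≈ 263 kΩ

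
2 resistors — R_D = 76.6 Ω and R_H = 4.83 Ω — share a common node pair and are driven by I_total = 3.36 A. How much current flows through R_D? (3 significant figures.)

For two parallel branches, I_k = I_total · (other R)/(sum of R).
I(R_D) = 3.36 × 4.83/(76.6 + 4.83) = 3.36 × 0.05931 = 0.1993 A.

I ≈ 0.199 A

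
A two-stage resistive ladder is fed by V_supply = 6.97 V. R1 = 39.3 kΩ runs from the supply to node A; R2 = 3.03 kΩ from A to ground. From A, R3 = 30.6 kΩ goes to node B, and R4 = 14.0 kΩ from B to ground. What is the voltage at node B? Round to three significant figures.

V_B ≈ 0.147 V

The second stage (R3 + R4 = 44.60 kΩ) loads node A in parallel with R2.
R2 ‖ (R3+R4) = 2.837 kΩ.
So V_A = 6.97 × 0.06733 = 0.4693 V.
Then the unloaded second divider: V_B = V_A × R4/(R3+R4) = 0.4693 × 0.3139 = 0.1473 V.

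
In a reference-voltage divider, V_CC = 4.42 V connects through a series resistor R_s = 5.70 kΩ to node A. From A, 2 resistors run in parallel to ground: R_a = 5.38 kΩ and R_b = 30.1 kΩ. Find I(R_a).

I ≈ 0.365 mA

Combine the parallel branches: R_p = (1/5.38 + 1/30.1)⁻¹ = 4.564 kΩ.
V_A by voltage divider: V_A = 4.42 × 4.564/(5.70 + 4.564) = 1.965 V.
I(R_a) = V_A / R_a = 1.965/5.38 = 0.3653 mA.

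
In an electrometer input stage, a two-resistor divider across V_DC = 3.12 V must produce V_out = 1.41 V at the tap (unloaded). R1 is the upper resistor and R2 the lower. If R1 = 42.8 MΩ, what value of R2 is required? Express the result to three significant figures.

V_out/V_DC = R2/(R1+R2) = 0.4519.
Rearranging, R2 = R1·k/(1−k) = 42.8 × 0.8246 = 35.29 MΩ.

R2 ≈ 35.3 MΩ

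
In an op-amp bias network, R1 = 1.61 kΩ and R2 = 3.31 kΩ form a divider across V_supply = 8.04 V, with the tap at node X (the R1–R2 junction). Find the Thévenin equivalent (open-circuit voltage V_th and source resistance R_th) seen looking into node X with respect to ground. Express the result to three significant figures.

Open-circuit (no load on X): V_th = V_supply · R2/(R1 + R2) = 8.04 × 3.31/(1.610 + 3.31) = 5.409 V.
Zeroing V_supply shorts the top of R1 to ground, so R_th = R1 ‖ R2 = 1.083 kΩ.

V_th ≈ 5.41 V, R_th ≈ 1.08 kΩ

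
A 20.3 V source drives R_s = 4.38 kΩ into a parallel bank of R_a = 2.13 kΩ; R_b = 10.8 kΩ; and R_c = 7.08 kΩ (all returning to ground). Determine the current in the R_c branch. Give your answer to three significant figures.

I ≈ 0.703 mA

Equivalent of the parallel group: R_p = 1.422 kΩ.
V_A = 20.3 × 1.422/5.802 = 4.975 V.
Branch current I = V_A/R_c = 4.975/7.08 = 0.7027 mA.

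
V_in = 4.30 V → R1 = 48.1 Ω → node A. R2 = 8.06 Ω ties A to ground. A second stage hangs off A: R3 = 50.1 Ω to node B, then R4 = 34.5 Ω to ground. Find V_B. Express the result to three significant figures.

The second stage (R3 + R4 = 84.60 Ω) loads node A in parallel with R2.
R2 ‖ (R3+R4) = 7.359 Ω.
V_A = 4.30 × 7.359/(48.1 + 7.359) = 0.5706 V.
V_B = V_A × 0.4078 = 0.2327 V.

V_B ≈ 0.233 V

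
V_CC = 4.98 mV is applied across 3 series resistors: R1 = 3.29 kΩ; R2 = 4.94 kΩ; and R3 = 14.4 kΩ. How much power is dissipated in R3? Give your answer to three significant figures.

Series current I = V_CC/ΣR = 4.98/22.63 = 0.2201 µA.
P(R3) = I²·R3 = (0.2201)² × 14.4 = 0.6974 nW.

P ≈ 0.697 nW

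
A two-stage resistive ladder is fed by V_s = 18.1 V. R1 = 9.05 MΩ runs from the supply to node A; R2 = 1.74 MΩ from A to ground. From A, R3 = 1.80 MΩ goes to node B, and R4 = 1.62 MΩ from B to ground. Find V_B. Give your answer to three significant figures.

The second stage (R3 + R4 = 3.420 MΩ) loads node A in parallel with R2.
R2 ‖ (R3+R4) = 1.153 MΩ.
So V_A = 18.1 × 0.1130 = 2.046 V.
Then the unloaded second divider: V_B = V_A × R4/(R3+R4) = 2.046 × 0.4737 = 0.9691 V.

V_B ≈ 0.969 V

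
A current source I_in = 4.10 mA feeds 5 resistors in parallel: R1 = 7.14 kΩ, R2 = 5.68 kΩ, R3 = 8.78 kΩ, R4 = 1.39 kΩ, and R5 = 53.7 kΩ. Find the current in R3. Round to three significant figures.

I ≈ 0.400 mA

Conductances: ΣG = 1/7.14 + 1/5.68 + 1/8.78 + 1/1.39 + 1/53.7 = 1.168 (1/kΩ).
R3 takes the fraction G_k/ΣG = 0.1139/1.168 = 0.09751, so I = 4.10 × 0.09751 = 0.3998 mA.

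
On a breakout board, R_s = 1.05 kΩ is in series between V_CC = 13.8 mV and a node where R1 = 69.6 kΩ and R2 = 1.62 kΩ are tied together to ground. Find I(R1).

I ≈ 0.119 µA

Parallel bank: R_p = 1/(1/69.6 + 1/1.62) = 1.583 kΩ.
V_A by voltage divider: V_A = 13.8 × 1.583/(1.05 + 1.583) = 8.297 mV.
I(R1) = V_A / R1 = 8.297/69.6 = 0.1192 µA.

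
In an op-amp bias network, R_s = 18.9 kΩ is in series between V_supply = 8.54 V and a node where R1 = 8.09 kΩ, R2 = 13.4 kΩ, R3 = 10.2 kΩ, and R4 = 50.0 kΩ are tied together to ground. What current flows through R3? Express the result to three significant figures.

I ≈ 0.120 mA

Parallel bank: R_p = 1/(1/8.09 + 1/13.4 + 1/10.2 + 1/50.0) = 3.162 kΩ.
V_A = 8.54 × 3.162/22.06 = 1.224 V.
Branch current I = V_A/R3 = 1.224/10.2 = 0.1200 mA.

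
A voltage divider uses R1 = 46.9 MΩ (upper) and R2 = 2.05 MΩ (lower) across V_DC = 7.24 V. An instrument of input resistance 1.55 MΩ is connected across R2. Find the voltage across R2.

R2 ‖ R_L = (2.05 × 1.55)/(2.05 + 1.55) = 0.8826 MΩ.
Then V_out = V_DC · R2'/(R1 + R2') = 7.24 × 0.8826/47.78 = 0.1337 V.
(Unloaded it would be 0.303 V; the load pulls it down.)

V_out ≈ 0.134 V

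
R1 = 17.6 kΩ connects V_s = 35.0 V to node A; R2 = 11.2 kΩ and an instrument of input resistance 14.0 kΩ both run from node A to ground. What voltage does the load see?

First combine the lower leg with the load: R2 ‖ R_L = 6.222 kΩ.
Then V_out = V_s · R2'/(R1 + R2') = 35.0 × 6.222/23.82 = 9.142 V.

V_out ≈ 9.14 V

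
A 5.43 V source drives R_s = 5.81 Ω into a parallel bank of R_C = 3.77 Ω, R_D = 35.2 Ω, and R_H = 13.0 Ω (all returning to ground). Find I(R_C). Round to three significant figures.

Combine the parallel branches: R_p = (1/3.77 + 1/35.2 + 1/13.0)⁻¹ = 2.698 Ω.
Node voltage V_A = V_CC · R_p/(R_s + R_p) = 5.43 × 0.3171 = 1.722 V.
Branch current I = V_A/R_C = 1.722/3.77 = 0.4568 A.
(Check via current divider: I_total = 0.6382 A; share G_k/ΣG = 0.7158 → same result.)

I ≈ 0.457 A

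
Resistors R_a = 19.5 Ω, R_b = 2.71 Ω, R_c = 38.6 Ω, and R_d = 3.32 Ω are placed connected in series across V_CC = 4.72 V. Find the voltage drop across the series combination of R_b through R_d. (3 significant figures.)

V ≈ 3.28 V

Total series resistance ΣR = 19.5 + 2.71 + 38.6 + 3.32 = 64.13 Ω.
R_{R_b..R_d} = 2.71 + 38.6 + 3.32 = 44.63 Ω.
Voltage divider: V = V_CC · (44.63 / 64.13) = 4.72 × 0.6959 = 3.285 V.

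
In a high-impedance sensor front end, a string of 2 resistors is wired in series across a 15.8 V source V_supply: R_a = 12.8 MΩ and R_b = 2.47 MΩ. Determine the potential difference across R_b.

Series total: ΣR = 12.8 + 2.47 = 15.27 MΩ.
Voltage divider: V = V_supply · (2.470 / 15.27) = 15.8 × 0.1618 = 2.556 V.

V ≈ 2.56 V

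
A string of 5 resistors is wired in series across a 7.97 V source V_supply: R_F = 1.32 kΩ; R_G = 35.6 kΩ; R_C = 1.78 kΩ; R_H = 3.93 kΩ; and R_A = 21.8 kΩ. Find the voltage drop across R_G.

V ≈ 4.40 V

ΣR = 1.32 + 35.6 + 1.78 + 3.93 + 21.8 = 64.43 kΩ.
Voltage divider: V = V_supply · (35.60 / 64.43) = 7.97 × 0.5525 = 4.404 V.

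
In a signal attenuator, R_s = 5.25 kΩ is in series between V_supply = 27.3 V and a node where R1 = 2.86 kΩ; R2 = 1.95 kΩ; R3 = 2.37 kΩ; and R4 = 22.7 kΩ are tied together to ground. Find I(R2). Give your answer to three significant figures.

I ≈ 1.76 mA

Parallel bank: R_p = 1/(1/2.86 + 1/1.95 + 1/2.37 + 1/22.7) = 0.7527 kΩ.
Node voltage V_A = V_supply · R_p/(R_s + R_p) = 27.3 × 0.1254 = 3.423 V.
I(R2) = V_A / R2 = 3.423/1.95 = 1.756 mA.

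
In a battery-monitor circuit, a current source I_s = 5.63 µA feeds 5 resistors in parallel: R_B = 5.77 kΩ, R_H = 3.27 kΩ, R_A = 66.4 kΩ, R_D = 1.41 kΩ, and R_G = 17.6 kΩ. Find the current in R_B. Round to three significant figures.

I ≈ 0.774 µA

Conductances: ΣG = 1/5.77 + 1/3.27 + 1/66.4 + 1/1.41 + 1/17.6 = 1.260 (1/kΩ).
R_B takes the fraction G_k/ΣG = 0.1733/1.260 = 0.1375, so I = 5.63 × 0.1375 = 0.7743 µA.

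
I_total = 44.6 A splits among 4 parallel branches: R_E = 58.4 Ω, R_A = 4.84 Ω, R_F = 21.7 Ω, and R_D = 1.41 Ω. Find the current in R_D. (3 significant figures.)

I ≈ 32.3 A

ΣG = 1/58.4 + 1/4.84 + 1/21.7 + 1/1.41 = 0.9790.
By the current-divider rule, I = I_total · G_k/ΣG = 44.6 × 0.7244 = 32.31 A.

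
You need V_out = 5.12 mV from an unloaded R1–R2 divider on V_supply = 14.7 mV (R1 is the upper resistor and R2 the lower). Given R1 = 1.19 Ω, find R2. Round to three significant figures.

V_out/V_supply = R2/(R1+R2) = 0.3483.
Rearranging, R2 = R1·k/(1−k) = 1.19 × 0.5344 = 0.6360 Ω.

R2 ≈ 0.636 Ω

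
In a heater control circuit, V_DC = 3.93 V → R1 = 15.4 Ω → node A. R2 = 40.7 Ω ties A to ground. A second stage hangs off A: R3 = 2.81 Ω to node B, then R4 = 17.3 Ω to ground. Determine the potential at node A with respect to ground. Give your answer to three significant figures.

V_A ≈ 1.83 V

The second stage (R3 + R4 = 20.11 Ω) loads node A in parallel with R2.
R2 ‖ (R3+R4) = 13.46 Ω.
V_A = 3.93 × 13.46/(15.4 + 13.46) = 1.833 V.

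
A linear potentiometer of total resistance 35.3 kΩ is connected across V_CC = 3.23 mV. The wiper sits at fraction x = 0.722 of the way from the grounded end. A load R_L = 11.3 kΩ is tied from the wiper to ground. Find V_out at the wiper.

V_out ≈ 1.43 mV

Lower segment x·R_p = 25.49 kΩ; upper segment (1−x)·R_p = 9.813 kΩ.
(x·R_p) ‖ R_L = 7.829 kΩ.
V_out = 3.23 × 7.829/(9.813 + 7.829) = 1.433 mV.
(Unloaded: V_out = x·V_CC = 2.33 mV.)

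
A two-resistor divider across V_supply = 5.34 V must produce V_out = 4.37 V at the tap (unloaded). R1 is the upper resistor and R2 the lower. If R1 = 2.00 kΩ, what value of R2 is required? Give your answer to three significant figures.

R2 ≈ 9.01 kΩ

V_out/V_supply = R2/(R1+R2) = 0.8184.
Rearranging, R2 = R1·k/(1−k) = 2.00 × 4.505 = 9.010 kΩ.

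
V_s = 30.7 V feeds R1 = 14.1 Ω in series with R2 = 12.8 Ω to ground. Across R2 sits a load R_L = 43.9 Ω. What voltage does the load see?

First combine the lower leg with the load: R2 ‖ R_L = 9.910 Ω.
Then V_out = V_s · R2'/(R1 + R2') = 30.7 × 9.910/24.01 = 12.67 V.

V_out ≈ 12.7 V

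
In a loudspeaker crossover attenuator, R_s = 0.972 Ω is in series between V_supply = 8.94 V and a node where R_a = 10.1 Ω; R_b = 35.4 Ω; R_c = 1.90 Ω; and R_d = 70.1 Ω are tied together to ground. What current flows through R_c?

I ≈ 2.85 A

Combine the parallel branches: R_p = (1/10.1 + 1/35.4 + 1/1.90 + 1/70.1)⁻¹ = 1.497 Ω.
V_A = 8.94 × 1.497/2.469 = 5.421 V.
I(R_c) = V_A / R_c = 5.421/1.90 = 2.853 A.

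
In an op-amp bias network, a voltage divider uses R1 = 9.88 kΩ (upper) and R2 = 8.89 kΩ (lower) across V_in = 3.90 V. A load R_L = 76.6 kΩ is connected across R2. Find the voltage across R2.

First combine the lower leg with the load: R2 ‖ R_L = 7.966 kΩ.
Now apply the divider: V_out = 3.90 × 0.4464 = 1.741 V.
(Unloaded it would be 1.85 V; the load pulls it down.)

V_out ≈ 1.74 V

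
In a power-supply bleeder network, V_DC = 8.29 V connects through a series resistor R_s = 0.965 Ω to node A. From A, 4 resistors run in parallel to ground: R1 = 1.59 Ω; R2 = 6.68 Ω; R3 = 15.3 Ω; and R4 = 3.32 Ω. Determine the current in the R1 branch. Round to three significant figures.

Parallel bank: R_p = 1/(1/1.59 + 1/6.68 + 1/15.3 + 1/3.32) = 0.8732 Ω.
Node voltage V_A = V_DC · R_p/(R_s + R_p) = 8.29 × 0.4750 = 3.938 V.
Branch current I = V_A/R1 = 3.938/1.59 = 2.477 A.

I ≈ 2.48 A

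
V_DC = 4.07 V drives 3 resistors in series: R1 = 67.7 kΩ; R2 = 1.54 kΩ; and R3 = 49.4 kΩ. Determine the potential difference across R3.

V ≈ 1.69 V

Series total: ΣR = 67.7 + 1.54 + 49.4 = 118.6 kΩ.
V = V_DC · R/ΣR = 4.07 × 0.4164 = 1.695 V.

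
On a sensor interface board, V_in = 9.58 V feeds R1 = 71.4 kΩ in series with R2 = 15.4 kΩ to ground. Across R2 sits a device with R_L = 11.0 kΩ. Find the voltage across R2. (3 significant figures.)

V_out ≈ 0.790 V

R2 ‖ R_L = (15.4 × 11.0)/(15.4 + 11.0) = 6.417 kΩ.
Voltage divider with the loaded lower leg: V_out = 9.58 × 6.417/(71.4 + 6.417) = 9.58 × 0.08246 = 0.7900 V.
(Unloaded it would be 1.70 V; the load pulls it down.)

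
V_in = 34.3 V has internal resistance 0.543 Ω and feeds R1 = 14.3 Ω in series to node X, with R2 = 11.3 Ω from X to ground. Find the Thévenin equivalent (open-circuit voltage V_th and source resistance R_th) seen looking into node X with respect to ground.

V_th ≈ 14.8 V, R_th ≈ 6.42 Ω

R1' = 0.543 + 14.3 = 14.84 Ω (source resistance + R1).
With X open, the divider is unloaded: V_th = 34.3 × 11.3/26.14 = 14.83 V.
Looking into X with the source shorted: R_th = R1'·R2/(R1'+R2) = 14.84 × 11.3/26.14 = 6.416 Ω.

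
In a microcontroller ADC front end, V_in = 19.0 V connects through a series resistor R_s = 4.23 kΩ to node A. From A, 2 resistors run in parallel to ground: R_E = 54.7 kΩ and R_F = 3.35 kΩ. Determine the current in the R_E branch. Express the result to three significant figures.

I ≈ 0.148 mA

Equivalent of the parallel group: R_p = 3.157 kΩ.
V_A = 19.0 × 3.157/7.387 = 8.120 V.
Branch current I = V_A/R_E = 8.120/54.7 = 0.1484 mA.
(Check via current divider: I_total = 2.572 mA; share G_k/ΣG = 0.05771 → same result.)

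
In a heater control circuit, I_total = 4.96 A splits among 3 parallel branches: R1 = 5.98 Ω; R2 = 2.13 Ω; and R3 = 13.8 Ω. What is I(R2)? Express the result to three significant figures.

Total conductance ΣG = 1/5.98 + 1/2.13 + 1/13.8 = 0.7092 (units of 1/Ω).
Current divider: I(R2) = I_total · G_k/ΣG = 4.96 × (0.4695/0.7092) = 4.96 × 0.6620 = 3.284 A.

I ≈ 3.28 A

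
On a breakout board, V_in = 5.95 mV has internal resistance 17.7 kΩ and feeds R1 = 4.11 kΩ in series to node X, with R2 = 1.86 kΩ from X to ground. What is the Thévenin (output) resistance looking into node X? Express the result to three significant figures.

R_th ≈ 1.71 kΩ

R1' = 17.7 + 4.11 = 21.81 kΩ (source resistance + R1).
With V_in suppressed (replaced by a short), R_th = R1' ‖ R2 = (21.81 × 1.86)/(21.81 + 1.86) = 1.714 kΩ.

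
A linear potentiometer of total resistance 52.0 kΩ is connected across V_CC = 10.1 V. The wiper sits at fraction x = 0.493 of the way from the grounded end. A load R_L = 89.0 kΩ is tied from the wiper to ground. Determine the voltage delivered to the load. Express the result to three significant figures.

V_out ≈ 4.34 V

Split the track: R_lower = x·R_p = 25.64 kΩ, R_upper = (1−x)·R_p = 26.36 kΩ.
R_L loads the lower segment: effective lower R = 19.90 kΩ.
V_out = 10.1 × 19.90/(26.36 + 19.90) = 4.345 V.
(Unloaded: V_out = x·V_CC = 4.98 V.)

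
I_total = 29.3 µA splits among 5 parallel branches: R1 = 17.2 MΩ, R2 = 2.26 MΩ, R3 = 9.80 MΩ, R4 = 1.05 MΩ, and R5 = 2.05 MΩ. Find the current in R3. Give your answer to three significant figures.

I ≈ 1.46 µA

Total conductance ΣG = 1/17.2 + 1/2.26 + 1/9.80 + 1/1.05 + 1/2.05 = 2.043 (units of 1/MΩ).
Current divider: I(R3) = I_total · G_k/ΣG = 29.3 × (0.1020/2.043) = 29.3 × 0.04995 = 1.464 µA.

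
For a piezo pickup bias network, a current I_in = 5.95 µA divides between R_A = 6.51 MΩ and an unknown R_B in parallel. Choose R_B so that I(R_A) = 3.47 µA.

In a two-way split, I_A/I_in = R_B/(R_A + R_B).
3.47/5.95 = R_B/(R_A + R_B) → R_B = R_A · (0.5832)/(1 − 0.5832) = 6.51 × 1.399 = 9.109 MΩ.

R_B ≈ 9.11 MΩ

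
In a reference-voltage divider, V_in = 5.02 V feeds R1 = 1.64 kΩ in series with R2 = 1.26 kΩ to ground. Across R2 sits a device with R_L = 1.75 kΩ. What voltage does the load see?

R2 ‖ R_L = (1.26 × 1.75)/(1.26 + 1.75) = 0.7326 kΩ.
Voltage divider with the loaded lower leg: V_out = 5.02 × 0.7326/(1.64 + 0.7326) = 5.02 × 0.3088 = 1.550 V.
(Unloaded it would be 2.18 V; the load pulls it down.)

V_out ≈ 1.55 V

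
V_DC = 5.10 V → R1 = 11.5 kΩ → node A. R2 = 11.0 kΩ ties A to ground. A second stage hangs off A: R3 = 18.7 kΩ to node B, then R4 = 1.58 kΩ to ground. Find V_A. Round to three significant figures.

V_A ≈ 1.95 V

Node A sees R2 in parallel with the series input of stage 2, R3 + R4 = 20.28 kΩ.
Effective lower resistance at A: R2 ‖ 20.28 = 7.132 kΩ.
So V_A = 5.10 × 0.3828 = 1.952 V.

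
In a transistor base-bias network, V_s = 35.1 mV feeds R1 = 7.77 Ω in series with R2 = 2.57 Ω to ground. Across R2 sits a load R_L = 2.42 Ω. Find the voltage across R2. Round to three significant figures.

V_out ≈ 4.85 mV

R2 ‖ R_L = (2.57 × 2.42)/(2.57 + 2.42) = 1.246 Ω.
Now apply the divider: V_out = 35.1 × 0.1382 = 4.852 mV.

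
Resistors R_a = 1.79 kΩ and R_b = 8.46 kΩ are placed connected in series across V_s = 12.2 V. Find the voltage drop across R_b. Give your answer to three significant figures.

V ≈ 10.1 V

Series total: ΣR = 1.79 + 8.46 = 10.25 kΩ.
By the voltage-divider rule, V = 12.2 × 8.460/10.25 = 10.07 V.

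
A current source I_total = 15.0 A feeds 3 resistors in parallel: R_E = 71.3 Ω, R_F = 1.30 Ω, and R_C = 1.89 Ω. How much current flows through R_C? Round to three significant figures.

Conductances: ΣG = 1/71.3 + 1/1.30 + 1/1.89 = 1.312 (1/Ω).
By the current-divider rule, I = I_total · G_k/ΣG = 15.0 × 0.4032 = 6.048 A.

I ≈ 6.05 A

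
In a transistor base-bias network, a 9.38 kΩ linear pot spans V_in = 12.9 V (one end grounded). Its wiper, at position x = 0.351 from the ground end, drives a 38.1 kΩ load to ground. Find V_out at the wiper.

V_out ≈ 4.29 V

Lower segment x·R_p = 3.292 kΩ; upper segment (1−x)·R_p = 6.088 kΩ.
Lower segment in parallel with the load: 3.292 ‖ 38.1 = 3.031 kΩ.
V_out = 12.9 × 3.031/(6.088 + 3.031) = 4.287 V.
(Unloaded: V_out = x·V_in = 4.53 V.)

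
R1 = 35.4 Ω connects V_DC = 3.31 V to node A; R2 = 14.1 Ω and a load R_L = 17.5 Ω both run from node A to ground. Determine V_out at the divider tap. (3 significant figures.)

V_out ≈ 0.598 V

The load sits in parallel with R2, giving an effective lower resistance R2' = R2·R_L/(R2+R_L) = 7.809 Ω.
Then V_out = V_DC · R2'/(R1 + R2') = 3.31 × 7.809/43.21 = 0.5982 V.
(Unloaded it would be 0.943 V; the load pulls it down.)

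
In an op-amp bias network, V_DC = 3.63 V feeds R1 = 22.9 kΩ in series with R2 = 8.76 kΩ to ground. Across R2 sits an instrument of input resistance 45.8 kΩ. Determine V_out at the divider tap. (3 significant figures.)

V_out ≈ 0.882 V

R2 ‖ R_L = (8.76 × 45.8)/(8.76 + 45.8) = 7.354 kΩ.
Now apply the divider: V_out = 3.63 × 0.2431 = 0.8823 V.
(Unloaded it would be 1.00 V; the load pulls it down.)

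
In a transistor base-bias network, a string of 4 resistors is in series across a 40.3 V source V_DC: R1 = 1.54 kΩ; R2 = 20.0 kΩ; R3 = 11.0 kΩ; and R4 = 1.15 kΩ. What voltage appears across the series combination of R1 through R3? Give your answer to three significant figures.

Series total: ΣR = 1.54 + 20.0 + 11.0 + 1.15 = 33.69 kΩ.
R_{R1..R3} = 1.54 + 20.0 + 11.0 = 32.54 kΩ.
Voltage divider: V = V_DC · (32.54 / 33.69) = 40.3 × 0.9659 = 38.92 V.

V ≈ 38.9 V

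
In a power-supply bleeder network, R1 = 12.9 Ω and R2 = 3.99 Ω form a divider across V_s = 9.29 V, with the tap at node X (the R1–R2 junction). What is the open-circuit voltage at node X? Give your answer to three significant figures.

V_th ≈ 2.19 V

V_th is the unloaded tap voltage: V_s · R2/(R1+R2) = 9.29 × 0.2362 = 2.195 V.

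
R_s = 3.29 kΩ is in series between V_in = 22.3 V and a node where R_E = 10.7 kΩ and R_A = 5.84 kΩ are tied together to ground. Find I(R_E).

Combine the parallel branches: R_p = (1/10.7 + 1/5.84)⁻¹ = 3.778 kΩ.
V_A by voltage divider: V_A = 22.3 × 3.778/(3.29 + 3.778) = 11.92 V.
I(R_E) = V_A / R_E = 11.92/10.7 = 1.114 mA.
(Check via current divider: I_total = 3.155 mA; share G_k/ΣG = 0.3531 → same result.)

I ≈ 1.11 mA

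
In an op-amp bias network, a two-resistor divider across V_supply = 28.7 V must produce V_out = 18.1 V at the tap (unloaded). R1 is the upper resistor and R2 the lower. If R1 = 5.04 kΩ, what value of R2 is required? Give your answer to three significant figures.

R2 ≈ 8.61 kΩ

V_out/V_supply = R2/(R1+R2) = 0.6307.
So R2 = R1 · V_out/(V_supply − V_out) = 5.04 × 18.1/(28.7 − 18.1) = 5.04 × 1.708 = 8.606 kΩ.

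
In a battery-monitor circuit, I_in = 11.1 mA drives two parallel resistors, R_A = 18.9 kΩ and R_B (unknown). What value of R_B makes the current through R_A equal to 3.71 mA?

In a two-way split, I_A/I_in = R_B/(R_A + R_B).
With f = 0.3342, R_B = R_A · f/(1−f) = 18.9 × 0.5020 = 9.488 kΩ.

R_B ≈ 9.49 kΩ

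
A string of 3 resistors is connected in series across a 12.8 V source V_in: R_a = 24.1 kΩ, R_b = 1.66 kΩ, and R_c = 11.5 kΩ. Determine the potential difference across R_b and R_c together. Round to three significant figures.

V ≈ 4.52 V

ΣR = 24.1 + 1.66 + 11.5 = 37.26 kΩ.
R_{R_b..R_c} = 1.66 + 11.5 = 13.16 kΩ.
Voltage divider: V = V_in · (13.16 / 37.26) = 12.8 × 0.3532 = 4.521 V.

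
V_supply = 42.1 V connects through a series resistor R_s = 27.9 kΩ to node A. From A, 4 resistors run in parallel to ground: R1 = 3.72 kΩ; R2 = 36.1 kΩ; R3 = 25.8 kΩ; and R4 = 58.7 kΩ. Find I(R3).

Equivalent of the parallel group: R_p = 2.838 kΩ.
V_A = 42.1 × 2.838/30.74 = 3.888 V.
Branch current I = V_A/R3 = 3.888/25.8 = 0.1507 mA.
(Check via current divider: I_total = 1.370 mA; share G_k/ΣG = 0.1100 → same result.)

I ≈ 0.151 mA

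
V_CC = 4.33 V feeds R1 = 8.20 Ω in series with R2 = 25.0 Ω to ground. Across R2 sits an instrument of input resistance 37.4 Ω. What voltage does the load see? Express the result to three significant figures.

V_out ≈ 2.80 V

First combine the lower leg with the load: R2 ‖ R_L = 14.98 Ω.
Voltage divider with the loaded lower leg: V_out = 4.33 × 14.98/(8.20 + 14.98) = 4.33 × 0.6463 = 2.799 V.
(Unloaded it would be 3.26 V; the load pulls it down.)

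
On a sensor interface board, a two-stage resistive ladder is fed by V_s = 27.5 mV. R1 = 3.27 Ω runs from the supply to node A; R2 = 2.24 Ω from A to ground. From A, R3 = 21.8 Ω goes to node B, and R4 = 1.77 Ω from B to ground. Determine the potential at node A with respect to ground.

V_A ≈ 10.6 mV

Looking into the second stage from A: R3 + R4 = 23.57 Ω appears in parallel with R2.
Effective lower resistance at A: R2 ‖ 23.57 = 2.046 Ω.
V_A = 27.5 × 2.046/(3.27 + 2.046) = 10.58 mV.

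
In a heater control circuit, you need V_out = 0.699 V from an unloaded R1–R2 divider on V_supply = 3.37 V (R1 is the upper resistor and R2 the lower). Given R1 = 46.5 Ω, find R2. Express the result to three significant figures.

R2 ≈ 12.2 Ω

V_out/V_supply = R2/(R1+R2) = 0.2074.
So R2 = R1 · V_out/(V_supply − V_out) = 46.5 × 0.699/(3.37 − 0.699) = 46.5 × 0.2617 = 12.17 Ω.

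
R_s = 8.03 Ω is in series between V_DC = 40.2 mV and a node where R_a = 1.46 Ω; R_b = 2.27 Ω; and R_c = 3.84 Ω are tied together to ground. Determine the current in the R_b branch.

I ≈ 1.46 mA

Parallel bank: R_p = 1/(1/1.46 + 1/2.27 + 1/3.84) = 0.7216 Ω.
Node voltage V_A = V_DC · R_p/(R_s + R_p) = 40.2 × 0.08245 = 3.314 mV.
Branch current I = V_A/R_b = 3.314/2.27 = 1.460 mA.
(Check via current divider: I_total = 4.593 mA; share G_k/ΣG = 0.3179 → same result.)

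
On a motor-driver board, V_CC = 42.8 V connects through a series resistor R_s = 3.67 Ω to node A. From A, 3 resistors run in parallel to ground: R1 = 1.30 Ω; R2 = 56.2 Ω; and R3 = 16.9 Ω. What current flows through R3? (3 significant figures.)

I ≈ 0.617 A

Combine the parallel branches: R_p = (1/1.30 + 1/56.2 + 1/16.9)⁻¹ = 1.182 Ω.
V_A by voltage divider: V_A = 42.8 × 1.182/(3.67 + 1.182) = 10.42 V.
Branch current I = V_A/R3 = 10.42/16.9 = 0.6169 A.
(Check via current divider: I_total = 8.822 A; share G_k/ΣG = 0.06993 → same result.)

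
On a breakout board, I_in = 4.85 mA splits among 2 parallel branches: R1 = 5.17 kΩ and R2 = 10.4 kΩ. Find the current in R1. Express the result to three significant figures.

For two parallel branches, I_k = I_in · (other R)/(sum of R).
So I = 4.85 × 10.4/15.57 = 3.240 mA.

I ≈ 3.24 mA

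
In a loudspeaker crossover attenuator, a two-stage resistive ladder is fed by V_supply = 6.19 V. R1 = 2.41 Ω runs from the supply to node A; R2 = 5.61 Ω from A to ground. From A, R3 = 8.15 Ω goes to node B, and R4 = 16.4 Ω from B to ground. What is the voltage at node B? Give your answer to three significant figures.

Looking into the second stage from A: R3 + R4 = 24.55 Ω appears in parallel with R2.
R2 ‖ (R3+R4) = 4.566 Ω.
First divider: V_A = V_supply · 4.566/(2.41 + 4.566) = 4.052 V.
V_B = V_A × 0.6680 = 2.707 V.

V_B ≈ 2.71 V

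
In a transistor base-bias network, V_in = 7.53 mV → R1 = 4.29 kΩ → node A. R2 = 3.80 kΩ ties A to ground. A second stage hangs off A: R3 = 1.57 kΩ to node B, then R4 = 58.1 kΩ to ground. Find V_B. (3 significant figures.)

The second stage (R3 + R4 = 59.67 kΩ) loads node A in parallel with R2.
Effective lower resistance at A: R2 ‖ 59.67 = 3.572 kΩ.
V_A = 7.53 × 3.572/(4.29 + 3.572) = 3.421 mV.
Then the unloaded second divider: V_B = V_A × R4/(R3+R4) = 3.421 × 0.9737 = 3.331 mV.

V_B ≈ 3.33 mV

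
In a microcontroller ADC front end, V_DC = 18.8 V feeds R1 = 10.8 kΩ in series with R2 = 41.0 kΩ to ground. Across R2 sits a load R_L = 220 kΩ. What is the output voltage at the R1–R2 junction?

V_out ≈ 14.3 V

The load sits in parallel with R2, giving an effective lower resistance R2' = R2·R_L/(R2+R_L) = 34.56 kΩ.
Voltage divider with the loaded lower leg: V_out = 18.8 × 34.56/(10.8 + 34.56) = 18.8 × 0.7619 = 14.32 V.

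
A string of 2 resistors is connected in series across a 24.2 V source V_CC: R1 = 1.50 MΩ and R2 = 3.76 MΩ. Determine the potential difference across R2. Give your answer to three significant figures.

ΣR = 1.50 + 3.76 = 5.260 MΩ.
Voltage divider: V = V_CC · (3.760 / 5.260) = 24.2 × 0.7148 = 17.30 V.

V ≈ 17.3 V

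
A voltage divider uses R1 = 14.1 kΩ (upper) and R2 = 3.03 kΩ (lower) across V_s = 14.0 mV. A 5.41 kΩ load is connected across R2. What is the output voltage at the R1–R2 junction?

The load sits in parallel with R2, giving an effective lower resistance R2' = R2·R_L/(R2+R_L) = 1.942 kΩ.
Voltage divider with the loaded lower leg: V_out = 14.0 × 1.942/(14.1 + 1.942) = 14.0 × 0.1211 = 1.695 mV.
(Unloaded it would be 2.48 mV; the load pulls it down.)

V_out ≈ 1.69 mV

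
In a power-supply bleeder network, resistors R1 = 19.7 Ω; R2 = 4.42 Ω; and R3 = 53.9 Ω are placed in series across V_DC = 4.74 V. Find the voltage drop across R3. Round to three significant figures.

ΣR = 19.7 + 4.42 + 53.9 = 78.02 Ω.
V = V_DC · R/ΣR = 4.74 × 0.6908 = 3.275 V.

V ≈ 3.27 V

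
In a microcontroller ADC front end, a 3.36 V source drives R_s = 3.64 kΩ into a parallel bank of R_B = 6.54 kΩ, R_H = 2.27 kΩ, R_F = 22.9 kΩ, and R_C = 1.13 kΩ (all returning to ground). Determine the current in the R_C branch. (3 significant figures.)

Combine the parallel branches: R_p = (1/6.54 + 1/2.27 + 1/22.9 + 1/1.13)⁻¹ = 0.6570 kΩ.
Node voltage V_A = V_in · R_p/(R_s + R_p) = 3.36 × 0.1529 = 0.5137 V.
I(R_C) = V_A / R_C = 0.5137/1.13 = 0.4546 mA.

I ≈ 0.455 mA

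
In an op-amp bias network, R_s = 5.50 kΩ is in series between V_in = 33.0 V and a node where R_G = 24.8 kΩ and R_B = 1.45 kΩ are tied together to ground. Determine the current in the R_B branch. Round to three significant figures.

Combine the parallel branches: R_p = (1/24.8 + 1/1.45)⁻¹ = 1.370 kΩ.
Node voltage V_A = V_in · R_p/(R_s + R_p) = 33.0 × 0.1994 = 6.580 V.
Branch current I = V_A/R_B = 6.580/1.45 = 4.538 mA.

I ≈ 4.54 mA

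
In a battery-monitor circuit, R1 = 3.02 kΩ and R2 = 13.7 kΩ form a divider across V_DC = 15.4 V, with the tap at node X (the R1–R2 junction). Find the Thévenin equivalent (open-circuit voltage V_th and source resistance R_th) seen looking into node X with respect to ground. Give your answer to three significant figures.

With X open, the divider is unloaded: V_th = 15.4 × 13.7/16.72 = 12.62 V.
Looking into X with the source shorted: R_th = R1·R2/(R1+R2) = 3.020 × 13.7/16.72 = 2.475 kΩ.

V_th ≈ 12.6 V, R_th ≈ 2.47 kΩ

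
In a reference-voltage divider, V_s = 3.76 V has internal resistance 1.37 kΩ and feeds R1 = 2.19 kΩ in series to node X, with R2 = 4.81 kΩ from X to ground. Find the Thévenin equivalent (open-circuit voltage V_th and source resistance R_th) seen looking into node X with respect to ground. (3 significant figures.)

R1' = 1.37 + 2.19 = 3.560 kΩ (source resistance + R1).
With X open, the divider is unloaded: V_th = 3.76 × 4.81/8.370 = 2.161 V.
With V_s suppressed (replaced by a short), R_th = R1' ‖ R2 = (3.560 × 4.81)/(3.560 + 4.81) = 2.046 kΩ.

V_th ≈ 2.16 V, R_th ≈ 2.05 kΩ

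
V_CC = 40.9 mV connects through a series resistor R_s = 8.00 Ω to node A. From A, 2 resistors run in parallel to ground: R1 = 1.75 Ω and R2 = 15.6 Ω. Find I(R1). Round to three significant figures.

I ≈ 3.84 mA

Parallel bank: R_p = 1/(1/1.75 + 1/15.6) = 1.573 Ω.
Node voltage V_A = V_CC · R_p/(R_s + R_p) = 40.9 × 0.1644 = 6.722 mV.
I(R1) = V_A / R1 = 6.722/1.75 = 3.841 mA.
(Equivalently: I_total = 4.272 mA, then current-divider fraction G_k/ΣG = 0.8991.)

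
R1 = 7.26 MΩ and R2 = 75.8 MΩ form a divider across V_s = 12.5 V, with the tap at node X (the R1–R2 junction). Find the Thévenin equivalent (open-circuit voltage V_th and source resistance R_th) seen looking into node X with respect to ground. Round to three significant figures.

V_th ≈ 11.4 V, R_th ≈ 6.63 MΩ

V_th is the unloaded tap voltage: V_s · R2/(R1+R2) = 12.5 × 0.9126 = 11.41 V.
Looking into X with the source shorted: R_th = R1·R2/(R1+R2) = 7.260 × 75.8/83.06 = 6.625 MΩ.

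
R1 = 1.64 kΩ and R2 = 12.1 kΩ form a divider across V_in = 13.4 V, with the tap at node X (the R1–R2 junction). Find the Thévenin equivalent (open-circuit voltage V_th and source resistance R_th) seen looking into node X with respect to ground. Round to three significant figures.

Open-circuit (no load on X): V_th = V_in · R2/(R1 + R2) = 13.4 × 12.1/(1.640 + 12.1) = 11.80 V.
With V_in suppressed (replaced by a short), R_th = R1 ‖ R2 = (1.640 × 12.1)/(1.640 + 12.1) = 1.444 kΩ.

V_th ≈ 11.8 V, R_th ≈ 1.44 kΩ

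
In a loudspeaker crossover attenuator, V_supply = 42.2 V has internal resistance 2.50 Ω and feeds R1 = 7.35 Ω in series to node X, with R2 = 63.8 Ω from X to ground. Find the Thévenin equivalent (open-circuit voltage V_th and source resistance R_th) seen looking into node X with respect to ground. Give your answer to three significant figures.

V_th ≈ 36.6 V, R_th ≈ 8.53 Ω

R1' = 2.50 + 7.35 = 9.850 Ω (source resistance + R1).
Open-circuit (no load on X): V_th = V_supply · R2/(R1' + R2) = 42.2 × 63.8/(9.850 + 63.8) = 36.56 V.
With V_supply suppressed (replaced by a short), R_th = R1' ‖ R2 = (9.850 × 63.8)/(9.850 + 63.8) = 8.533 Ω.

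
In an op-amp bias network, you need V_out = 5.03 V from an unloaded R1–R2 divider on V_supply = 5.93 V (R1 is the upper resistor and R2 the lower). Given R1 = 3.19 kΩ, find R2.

The divider ratio is R2/(R1+R2) = 5.03/5.93 = 0.8482.
So R2 = R1 · V_out/(V_supply − V_out) = 3.19 × 5.03/(5.93 − 5.03) = 3.19 × 5.589 = 17.83 kΩ.

R2 ≈ 17.8 kΩ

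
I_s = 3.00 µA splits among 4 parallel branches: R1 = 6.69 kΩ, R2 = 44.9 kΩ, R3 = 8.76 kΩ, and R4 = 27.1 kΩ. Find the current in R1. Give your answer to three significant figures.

I ≈ 1.39 µA

Total conductance ΣG = 1/6.69 + 1/44.9 + 1/8.76 + 1/27.1 = 0.3228 (units of 1/kΩ).
Current divider: I(R1) = I_s · G_k/ΣG = 3.00 × (0.1495/0.3228) = 3.00 × 0.4631 = 1.389 µA.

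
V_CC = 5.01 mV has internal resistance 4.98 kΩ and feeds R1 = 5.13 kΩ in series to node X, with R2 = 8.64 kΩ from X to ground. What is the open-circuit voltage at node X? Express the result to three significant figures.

V_th ≈ 2.31 mV

R1' = 4.98 + 5.13 = 10.11 kΩ (source resistance + R1).
With X open, the divider is unloaded: V_th = 5.01 × 8.64/18.75 = 2.309 mV.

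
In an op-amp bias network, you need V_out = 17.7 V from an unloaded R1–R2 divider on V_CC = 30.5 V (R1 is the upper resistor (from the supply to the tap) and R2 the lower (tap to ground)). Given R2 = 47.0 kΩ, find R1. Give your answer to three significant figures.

R1 ≈ 34.0 kΩ

The divider ratio is R2/(R1+R2) = 17.7/30.5 = 0.5803.
So R1 = R2 · (V_CC/V_out − 1) = 47.0 × (30.5/17.7 − 1) = 47.0 × 0.7232 = 33.99 kΩ.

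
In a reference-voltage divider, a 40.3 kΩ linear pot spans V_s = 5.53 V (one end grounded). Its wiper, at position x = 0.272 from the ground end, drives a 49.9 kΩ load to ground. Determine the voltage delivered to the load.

V_out ≈ 1.30 V

Split the track: R_lower = x·R_p = 10.96 kΩ, R_upper = (1−x)·R_p = 29.34 kΩ.
R_L loads the lower segment: effective lower R = 8.987 kΩ.
V_out = 5.53 × 8.987/(29.34 + 8.987) = 1.297 V.
(Unloaded: V_out = x·V_s = 1.50 V.)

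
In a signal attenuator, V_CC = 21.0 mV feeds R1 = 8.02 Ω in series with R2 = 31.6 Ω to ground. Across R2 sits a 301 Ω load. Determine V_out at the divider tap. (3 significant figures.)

V_out ≈ 16.4 mV

R2 ‖ R_L = (31.6 × 301)/(31.6 + 301) = 28.60 Ω.
Voltage divider with the loaded lower leg: V_out = 21.0 × 28.60/(8.02 + 28.60) = 21.0 × 0.7810 = 16.40 mV.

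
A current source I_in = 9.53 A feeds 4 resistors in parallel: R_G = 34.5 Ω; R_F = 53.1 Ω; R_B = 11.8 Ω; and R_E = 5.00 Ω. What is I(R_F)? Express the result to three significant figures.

ΣG = 1/34.5 + 1/53.1 + 1/11.8 + 1/5.00 = 0.3326.
Current divider: I(R_F) = I_in · G_k/ΣG = 9.53 × (0.01883/0.3326) = 9.53 × 0.05663 = 0.5397 A.

I ≈ 0.540 A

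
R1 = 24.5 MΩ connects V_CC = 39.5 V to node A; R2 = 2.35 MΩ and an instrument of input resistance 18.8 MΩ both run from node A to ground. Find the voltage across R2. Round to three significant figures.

R2 ‖ R_L = (2.35 × 18.8)/(2.35 + 18.8) = 2.089 MΩ.
Now apply the divider: V_out = 39.5 × 0.07856 = 3.103 V.

V_out ≈ 3.10 V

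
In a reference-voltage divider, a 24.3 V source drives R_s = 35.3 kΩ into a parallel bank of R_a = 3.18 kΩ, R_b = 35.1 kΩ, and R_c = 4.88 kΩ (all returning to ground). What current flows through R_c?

I ≈ 0.245 mA

Equivalent of the parallel group: R_p = 1.825 kΩ.
Node voltage V_A = V_s · R_p/(R_s + R_p) = 24.3 × 0.04916 = 1.195 V.
Branch current I = V_A/R_c = 1.195/4.88 = 0.2448 mA.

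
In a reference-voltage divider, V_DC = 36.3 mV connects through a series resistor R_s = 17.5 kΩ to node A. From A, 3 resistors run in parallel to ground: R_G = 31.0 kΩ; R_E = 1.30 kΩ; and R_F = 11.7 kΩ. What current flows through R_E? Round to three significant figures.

Combine the parallel branches: R_p = (1/31.0 + 1/1.30 + 1/11.7)⁻¹ = 1.127 kΩ.
V_A by voltage divider: V_A = 36.3 × 1.127/(17.5 + 1.127) = 2.197 mV.
Branch current I = V_A/R_E = 2.197/1.30 = 1.690 µA.

I ≈ 1.69 µA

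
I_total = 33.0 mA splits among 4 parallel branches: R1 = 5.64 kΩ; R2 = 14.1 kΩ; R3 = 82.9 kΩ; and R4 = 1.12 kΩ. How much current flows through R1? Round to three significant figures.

I ≈ 5.07 mA

Conductances: ΣG = 1/5.64 + 1/14.1 + 1/82.9 + 1/1.12 = 1.153 (1/kΩ).
Current divider: I(R1) = I_total · G_k/ΣG = 33.0 × (0.1773/1.153) = 33.0 × 0.1538 = 5.074 mA.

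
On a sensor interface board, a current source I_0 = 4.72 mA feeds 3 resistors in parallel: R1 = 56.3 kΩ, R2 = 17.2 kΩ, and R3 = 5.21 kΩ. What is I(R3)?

I ≈ 3.38 mA

Total conductance ΣG = 1/56.3 + 1/17.2 + 1/5.21 = 0.2678 (units of 1/kΩ).
Current divider: I(R3) = I_0 · G_k/ΣG = 4.72 × (0.1919/0.2678) = 4.72 × 0.7166 = 3.382 mA.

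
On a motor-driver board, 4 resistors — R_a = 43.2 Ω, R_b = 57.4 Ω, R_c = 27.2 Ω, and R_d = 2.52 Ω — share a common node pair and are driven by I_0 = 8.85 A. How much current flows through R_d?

I ≈ 7.41 A

Total conductance ΣG = 1/43.2 + 1/57.4 + 1/27.2 + 1/2.52 = 0.4742 (units of 1/Ω).
Current divider: I(R_d) = I_0 · G_k/ΣG = 8.85 × (0.3968/0.4742) = 8.85 × 0.8369 = 7.407 A.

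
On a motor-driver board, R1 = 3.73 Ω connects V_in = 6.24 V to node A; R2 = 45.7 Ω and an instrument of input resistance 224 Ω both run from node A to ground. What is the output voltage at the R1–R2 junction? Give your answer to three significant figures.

V_out ≈ 5.68 V

First combine the lower leg with the load: R2 ‖ R_L = 37.96 Ω.
Now apply the divider: V_out = 6.24 × 0.9105 = 5.682 V.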